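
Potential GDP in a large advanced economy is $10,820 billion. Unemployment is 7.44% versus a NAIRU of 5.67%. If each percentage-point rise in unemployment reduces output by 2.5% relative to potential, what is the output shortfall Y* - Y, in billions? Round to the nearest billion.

$479 billion

Output gap = -2.5 × (7.44 - 5.67) = -2.5 × 1.77 = -4.425%.
Actual GDP ≈ 10820 × 0.95575 ≈ 10341 billion, so the shortfall is 10820 - 10341 = 479 billion.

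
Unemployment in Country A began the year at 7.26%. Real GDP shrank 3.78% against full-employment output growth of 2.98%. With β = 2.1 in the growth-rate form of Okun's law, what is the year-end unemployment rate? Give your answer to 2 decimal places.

Growth-rate Okun's law: g_Y = g_Y* - β × Δu, so Δu = (g_Y* - g_Y)/β.
Δu = (2.98 + 3.78)/2.1 = 6.76/2.1 = 3.22 percentage points.
Year-end unemployment = 7.26 + 3.22 = 10.48%.

10.48%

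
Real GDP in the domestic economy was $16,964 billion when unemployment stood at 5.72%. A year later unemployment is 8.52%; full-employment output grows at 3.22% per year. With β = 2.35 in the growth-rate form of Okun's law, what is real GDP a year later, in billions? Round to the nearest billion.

$16,394 billion

Δu = 8.52 - 5.72 = 2.8 points.
Okun's law (growth form): g_Y = g_Y* - β × Δu = 3.22 - 2.35 × (2.80) = 3.22 - 6.58 = -3.36%.
Real GDP in the next year = 16964 × (1 - 3.36/100) = 16964 × 0.9664 ≈ 16394 billion.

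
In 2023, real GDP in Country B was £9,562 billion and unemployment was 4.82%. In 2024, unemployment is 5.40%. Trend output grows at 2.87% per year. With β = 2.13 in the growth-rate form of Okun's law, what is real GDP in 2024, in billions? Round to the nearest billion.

£9,718 billion

Δu = 5.4 - 4.82 = 0.58 points.
Okun's law (growth form): g_Y = g_Y* - β × Δu = 2.87 - 2.13 × (0.58) = 2.87 - 1.2354 = 1.6346%.
Real GDP in the next year = 9562 × (1 + 1.6346/100) = 9562 × 1.016346 ≈ 9718 billion.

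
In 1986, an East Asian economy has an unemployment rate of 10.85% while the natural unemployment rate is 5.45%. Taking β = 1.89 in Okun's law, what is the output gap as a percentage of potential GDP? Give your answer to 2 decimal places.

The unemployment gap is 10.85 - 5.45 = 5.4 percentage points.
Okun's law gives an output gap of -1.89 × 5.4 = -10.206%, i.e. 10.21% below potential.

-10.21%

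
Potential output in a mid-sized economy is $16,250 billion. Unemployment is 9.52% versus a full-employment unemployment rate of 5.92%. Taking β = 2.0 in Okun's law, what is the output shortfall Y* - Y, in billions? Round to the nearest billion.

$1,170 billion

Output gap = -2.0 × (9.52 - 5.92) = -2 × 3.6 = -7.2%.
Actual GDP ≈ 16250 × 0.928 ≈ 15080 billion, so the shortfall is 16250 - 15080 = 1170 billion.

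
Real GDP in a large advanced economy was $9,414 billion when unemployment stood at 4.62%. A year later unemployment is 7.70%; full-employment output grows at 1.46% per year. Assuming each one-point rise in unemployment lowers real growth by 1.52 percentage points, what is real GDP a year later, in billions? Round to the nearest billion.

$9,111 billion

Δu = 7.7 - 4.62 = 3.08 points.
Okun's law (growth form): g_Y = g_Y* - β × Δu = 1.46 - 1.52 × (3.08) = 1.46 - 4.6816 = -3.2216%.
Real GDP in the next year = 9414 × (1 - 3.2216/100) = 9414 × 0.967784 ≈ 9111 billion.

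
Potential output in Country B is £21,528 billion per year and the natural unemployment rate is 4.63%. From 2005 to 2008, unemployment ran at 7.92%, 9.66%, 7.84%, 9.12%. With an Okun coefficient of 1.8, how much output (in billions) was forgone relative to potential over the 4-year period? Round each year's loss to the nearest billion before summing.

£6,208 billion

Year 2005: gap = -1.8 × (7.92 - 4.63) = -5.922%, loss ≈ 21528 × 5.922/100 ≈ 1275.
Year 2006: gap = -1.8 × (9.66 - 4.63) = -9.054%, loss ≈ 21528 × 9.054/100 ≈ 1949.
Year 2007: gap = -1.8 × (7.84 - 4.63) = -5.778%, loss ≈ 21528 × 5.778/100 ≈ 1244.
Year 2008: gap = -1.8 × (9.12 - 4.63) = -8.082%, loss ≈ 21528 × 8.082/100 ≈ 1740.
Total lost output = 1275 + 1949 + 1244 + 1740 = 6208 billion.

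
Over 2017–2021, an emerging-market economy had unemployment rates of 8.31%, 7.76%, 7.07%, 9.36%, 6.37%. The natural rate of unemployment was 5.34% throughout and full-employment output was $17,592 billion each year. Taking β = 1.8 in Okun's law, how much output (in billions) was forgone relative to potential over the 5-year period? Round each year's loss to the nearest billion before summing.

$3,853 billion

Year 2017: gap = -1.8 × (8.31 - 5.34) = -5.346%, loss ≈ 17592 × 5.346/100 ≈ 940.
Year 2018: gap = -1.8 × (7.76 - 5.34) = -4.356%, loss ≈ 17592 × 4.356/100 ≈ 766.
Year 2019: gap = -1.8 × (7.07 - 5.34) = -3.114%, loss ≈ 17592 × 3.114/100 ≈ 548.
Year 2020: gap = -1.8 × (9.36 - 5.34) = -7.236%, loss ≈ 17592 × 7.236/100 ≈ 1273.
Year 2021: gap = -1.8 × (6.37 - 5.34) = -1.854%, loss ≈ 17592 × 1.854/100 ≈ 326.
Total lost output = 940 + 766 + 548 + 1273 + 326 = 3853 billion.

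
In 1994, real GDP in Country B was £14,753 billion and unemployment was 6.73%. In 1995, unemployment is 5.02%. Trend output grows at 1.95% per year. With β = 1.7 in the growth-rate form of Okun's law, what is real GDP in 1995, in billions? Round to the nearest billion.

£15,470 billion

Δu = 5.02 - 6.73 = -1.71 points.
Okun's law (growth form): g_Y = g_Y* - β × Δu = 1.95 - 1.7 × (-1.71) = 1.95 + 2.907 = 4.857%.
Real GDP in the next year = 14753 × (1 + 4.857/100) = 14753 × 1.04857 ≈ 15470 billion.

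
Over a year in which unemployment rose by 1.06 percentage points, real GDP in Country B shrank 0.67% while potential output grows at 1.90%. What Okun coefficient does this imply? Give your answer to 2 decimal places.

Growth form: g_Y = g_Y* - β × Δu, so β = (g_Y* - g_Y)/Δu.
β = (1.9 + 0.67)/1.06 = 2.57/1.06 = 2.42.

β ≈ 2.42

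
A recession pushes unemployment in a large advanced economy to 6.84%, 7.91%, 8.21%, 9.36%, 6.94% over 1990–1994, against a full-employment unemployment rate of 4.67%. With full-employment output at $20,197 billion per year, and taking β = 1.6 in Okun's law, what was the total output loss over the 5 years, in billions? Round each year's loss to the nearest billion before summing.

$5,142 billion

Year 1990: gap = -1.6 × (6.84 - 4.67) = -3.472%, loss ≈ 20197 × 3.472/100 ≈ 701.
Year 1991: gap = -1.6 × (7.91 - 4.67) = -5.184%, loss ≈ 20197 × 5.184/100 ≈ 1047.
Year 1992: gap = -1.6 × (8.21 - 4.67) = -5.664%, loss ≈ 20197 × 5.664/100 ≈ 1144.
Year 1993: gap = -1.6 × (9.36 - 4.67) = -7.504%, loss ≈ 20197 × 7.504/100 ≈ 1516.
Year 1994: gap = -1.6 × (6.94 - 4.67) = -3.632%, loss ≈ 20197 × 3.632/100 ≈ 734.
Total lost output = 701 + 1047 + 1144 + 1516 + 734 = 5142 billion.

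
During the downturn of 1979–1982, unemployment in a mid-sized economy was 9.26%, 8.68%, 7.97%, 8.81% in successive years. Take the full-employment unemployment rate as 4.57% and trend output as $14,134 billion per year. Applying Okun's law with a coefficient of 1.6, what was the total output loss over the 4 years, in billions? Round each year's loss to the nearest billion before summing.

Year 1979: gap = -1.6 × (9.26 - 4.57) = -7.504%, loss ≈ 14134 × 7.504/100 ≈ 1061.
Year 1980: gap = -1.6 × (8.68 - 4.57) = -6.576%, loss ≈ 14134 × 6.576/100 ≈ 929.
Year 1981: gap = -1.6 × (7.97 - 4.57) = -5.44%, loss ≈ 14134 × 5.44/100 ≈ 769.
Year 1982: gap = -1.6 × (8.81 - 4.57) = -6.784%, loss ≈ 14134 × 6.784/100 ≈ 959.
Total lost output = 1061 + 929 + 769 + 959 = 3718 billion.

$3,718 billion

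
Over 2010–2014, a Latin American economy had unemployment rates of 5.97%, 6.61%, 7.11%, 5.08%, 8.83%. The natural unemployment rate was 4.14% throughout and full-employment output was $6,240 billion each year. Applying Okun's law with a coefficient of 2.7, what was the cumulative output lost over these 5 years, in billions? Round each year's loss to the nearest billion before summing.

Year 2010: gap = -2.7 × (5.97 - 4.14) = -4.941%, loss ≈ 6240 × 4.941/100 ≈ 308.
Year 2011: gap = -2.7 × (6.61 - 4.14) = -6.669%, loss ≈ 6240 × 6.669/100 ≈ 416.
Year 2012: gap = -2.7 × (7.11 - 4.14) = -8.019%, loss ≈ 6240 × 8.019/100 ≈ 500.
Year 2013: gap = -2.7 × (5.08 - 4.14) = -2.538%, loss ≈ 6240 × 2.538/100 ≈ 158.
Year 2014: gap = -2.7 × (8.83 - 4.14) = -12.663%, loss ≈ 6240 × 12.663/100 ≈ 790.
Total lost output = 308 + 416 + 500 + 158 + 790 = 2172 billion.

$2,172 billion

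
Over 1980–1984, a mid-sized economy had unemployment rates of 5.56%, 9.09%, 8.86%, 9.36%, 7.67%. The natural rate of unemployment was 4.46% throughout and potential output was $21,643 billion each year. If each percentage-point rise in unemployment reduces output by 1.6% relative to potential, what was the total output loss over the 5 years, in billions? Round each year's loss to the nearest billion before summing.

$6,317 billion

Year 1980: gap = -1.6 × (5.56 - 4.46) = -1.76%, loss ≈ 21643 × 1.76/100 ≈ 381.
Year 1981: gap = -1.6 × (9.09 - 4.46) = -7.408%, loss ≈ 21643 × 7.408/100 ≈ 1603.
Year 1982: gap = -1.6 × (8.86 - 4.46) = -7.04%, loss ≈ 21643 × 7.04/100 ≈ 1524.
Year 1983: gap = -1.6 × (9.36 - 4.46) = -7.84%, loss ≈ 21643 × 7.84/100 ≈ 1697.
Year 1984: gap = -1.6 × (7.67 - 4.46) = -5.136%, loss ≈ 21643 × 5.136/100 ≈ 1112.
Total lost output = 381 + 1603 + 1524 + 1697 + 1112 = 6317 billion.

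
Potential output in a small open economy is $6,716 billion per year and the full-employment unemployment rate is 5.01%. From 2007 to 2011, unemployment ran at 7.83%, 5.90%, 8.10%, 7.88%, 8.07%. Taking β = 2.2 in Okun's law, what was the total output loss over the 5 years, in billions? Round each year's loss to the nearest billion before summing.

$1,881 billion

Year 2007: gap = -2.2 × (7.83 - 5.01) = -6.204%, loss ≈ 6716 × 6.204/100 ≈ 417.
Year 2008: gap = -2.2 × (5.9 - 5.01) = -1.958%, loss ≈ 6716 × 1.958/100 ≈ 131.
Year 2009: gap = -2.2 × (8.1 - 5.01) = -6.798%, loss ≈ 6716 × 6.798/100 ≈ 457.
Year 2010: gap = -2.2 × (7.88 - 5.01) = -6.314%, loss ≈ 6716 × 6.314/100 ≈ 424.
Year 2011: gap = -2.2 × (8.07 - 5.01) = -6.732%, loss ≈ 6716 × 6.732/100 ≈ 452.
Total lost output = 417 + 131 + 457 + 424 + 452 = 1881 billion.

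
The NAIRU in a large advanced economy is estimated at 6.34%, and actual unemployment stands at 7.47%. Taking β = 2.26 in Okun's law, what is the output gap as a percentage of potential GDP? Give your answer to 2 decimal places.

The unemployment gap is 7.47 - 6.34 = 1.13 percentage points.
Okun's law gives an output gap of -2.26 × 1.13 = -2.5538%, i.e. 2.55% below potential.

-2.55%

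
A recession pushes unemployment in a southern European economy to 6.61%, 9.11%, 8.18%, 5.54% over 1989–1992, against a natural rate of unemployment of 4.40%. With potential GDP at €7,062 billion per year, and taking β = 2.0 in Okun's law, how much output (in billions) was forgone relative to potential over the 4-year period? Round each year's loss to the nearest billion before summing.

Year 1989: gap = -2.0 × (6.61 - 4.4) = -4.42%, loss ≈ 7062 × 4.42/100 ≈ 312.
Year 1990: gap = -2.0 × (9.11 - 4.4) = -9.42%, loss ≈ 7062 × 9.42/100 ≈ 665.
Year 1991: gap = -2.0 × (8.18 - 4.4) = -7.56%, loss ≈ 7062 × 7.56/100 ≈ 534.
Year 1992: gap = -2.0 × (5.54 - 4.4) = -2.28%, loss ≈ 7062 × 2.28/100 ≈ 161.
Total lost output = 312 + 665 + 534 + 161 = 1672 billion.

€1,672 billion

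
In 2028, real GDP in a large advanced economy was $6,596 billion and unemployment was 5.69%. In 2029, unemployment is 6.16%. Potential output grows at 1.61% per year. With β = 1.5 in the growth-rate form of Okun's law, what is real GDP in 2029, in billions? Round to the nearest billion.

Δu = 6.16 - 5.69 = 0.47 points.
Okun's law (growth form): g_Y = g_Y* - β × Δu = 1.61 - 1.5 × (0.47) = 1.61 - 0.705 = 0.905%.
Real GDP in the next year = 6596 × (1 + 0.905/100) = 6596 × 1.00905 ≈ 6656 billion.

$6,656 billion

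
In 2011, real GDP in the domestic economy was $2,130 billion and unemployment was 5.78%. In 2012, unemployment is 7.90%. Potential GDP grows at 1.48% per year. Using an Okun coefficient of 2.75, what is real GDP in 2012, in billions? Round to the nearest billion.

$2,037 billion

Δu = 7.9 - 5.78 = 2.12 points.
Okun's law (growth form): g_Y = g_Y* - β × Δu = 1.48 - 2.75 × (2.12) = 1.48 - 5.83 = -4.35%.
Real GDP in the next year = 2130 × (1 - 4.35/100) = 2130 × 0.9565 ≈ 2037 billion.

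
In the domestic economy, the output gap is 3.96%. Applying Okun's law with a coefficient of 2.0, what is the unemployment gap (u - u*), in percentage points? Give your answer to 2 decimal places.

Okun's law: output gap = -β × (u - u*), so u - u* = -(output gap)/β.
u - u* = -(3.96)/2.0 = -1.98 percentage points.

-1.98 percentage points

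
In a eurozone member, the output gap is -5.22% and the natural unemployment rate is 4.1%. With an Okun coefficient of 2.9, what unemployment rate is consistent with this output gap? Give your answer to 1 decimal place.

5.9%

From Okun's law, u - u* = -(output gap)/β = -(-5.22)/2.9 = 1.8 points.
So u = 4.1 + 1.8 = 5.9%.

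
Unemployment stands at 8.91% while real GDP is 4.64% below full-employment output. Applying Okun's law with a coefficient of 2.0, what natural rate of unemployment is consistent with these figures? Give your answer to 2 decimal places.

From Okun's law, u - u* = -(output gap)/β = -(-4.64)/2.0 = 2.32 points.
So u* = 8.91 - 2.32 = 6.59%.

6.59%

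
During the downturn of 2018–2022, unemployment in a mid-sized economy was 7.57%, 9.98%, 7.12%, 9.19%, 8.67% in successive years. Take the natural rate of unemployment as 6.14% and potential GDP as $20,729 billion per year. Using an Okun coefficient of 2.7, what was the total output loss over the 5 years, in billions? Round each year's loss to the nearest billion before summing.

Year 2018: gap = -2.7 × (7.57 - 6.14) = -3.861%, loss ≈ 20729 × 3.861/100 ≈ 800.
Year 2019: gap = -2.7 × (9.98 - 6.14) = -10.368%, loss ≈ 20729 × 10.368/100 ≈ 2149.
Year 2020: gap = -2.7 × (7.12 - 6.14) = -2.646%, loss ≈ 20729 × 2.646/100 ≈ 548.
Year 2021: gap = -2.7 × (9.19 - 6.14) = -8.235%, loss ≈ 20729 × 8.235/100 ≈ 1707.
Year 2022: gap = -2.7 × (8.67 - 6.14) = -6.831%, loss ≈ 20729 × 6.831/100 ≈ 1416.
Total lost output = 800 + 2149 + 548 + 1707 + 1416 = 6620 billion.

$6,620 billion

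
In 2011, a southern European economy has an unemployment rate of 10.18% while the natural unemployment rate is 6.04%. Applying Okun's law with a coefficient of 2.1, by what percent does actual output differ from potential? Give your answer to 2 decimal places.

The unemployment gap is 10.18 - 6.04 = 4.14 percentage points.
Okun's law gives an output gap of -2.1 × 4.14 = -8.694%, i.e. 8.69% below potential.

-8.69%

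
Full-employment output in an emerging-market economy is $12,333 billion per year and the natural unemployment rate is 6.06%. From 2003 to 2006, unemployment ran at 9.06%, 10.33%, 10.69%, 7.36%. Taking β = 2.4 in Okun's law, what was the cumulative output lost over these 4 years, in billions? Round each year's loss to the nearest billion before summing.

Year 2003: gap = -2.4 × (9.06 - 6.06) = -7.2%, loss ≈ 12333 × 7.2/100 ≈ 888.
Year 2004: gap = -2.4 × (10.33 - 6.06) = -10.248%, loss ≈ 12333 × 10.248/100 ≈ 1264.
Year 2005: gap = -2.4 × (10.69 - 6.06) = -11.112%, loss ≈ 12333 × 11.112/100 ≈ 1370.
Year 2006: gap = -2.4 × (7.36 - 6.06) = -3.12%, loss ≈ 12333 × 3.12/100 ≈ 385.
Total lost output = 888 + 1264 + 1370 + 385 = 3907 billion.

$3,907 billion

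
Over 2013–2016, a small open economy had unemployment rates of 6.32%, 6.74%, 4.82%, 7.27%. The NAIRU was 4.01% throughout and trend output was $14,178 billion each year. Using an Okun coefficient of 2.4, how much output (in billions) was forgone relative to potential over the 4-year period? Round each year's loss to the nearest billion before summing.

Year 2013: gap = -2.4 × (6.32 - 4.01) = -5.544%, loss ≈ 14178 × 5.544/100 ≈ 786.
Year 2014: gap = -2.4 × (6.74 - 4.01) = -6.552%, loss ≈ 14178 × 6.552/100 ≈ 929.
Year 2015: gap = -2.4 × (4.82 - 4.01) = -1.944%, loss ≈ 14178 × 1.944/100 ≈ 276.
Year 2016: gap = -2.4 × (7.27 - 4.01) = -7.824%, loss ≈ 14178 × 7.824/100 ≈ 1109.
Total lost output = 786 + 929 + 276 + 1109 = 3100 billion.

$3,100 billion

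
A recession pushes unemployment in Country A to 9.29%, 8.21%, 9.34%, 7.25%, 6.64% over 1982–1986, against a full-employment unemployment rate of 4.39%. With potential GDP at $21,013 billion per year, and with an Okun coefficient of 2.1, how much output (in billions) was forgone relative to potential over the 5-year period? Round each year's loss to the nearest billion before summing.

$8,287 billion

Year 1982: gap = -2.1 × (9.29 - 4.39) = -10.29%, loss ≈ 21013 × 10.29/100 ≈ 2162.
Year 1983: gap = -2.1 × (8.21 - 4.39) = -8.022%, loss ≈ 21013 × 8.022/100 ≈ 1686.
Year 1984: gap = -2.1 × (9.34 - 4.39) = -10.395%, loss ≈ 21013 × 10.395/100 ≈ 2184.
Year 1985: gap = -2.1 × (7.25 - 4.39) = -6.006%, loss ≈ 21013 × 6.006/100 ≈ 1262.
Year 1986: gap = -2.1 × (6.64 - 4.39) = -4.725%, loss ≈ 21013 × 4.725/100 ≈ 993.
Total lost output = 2162 + 1686 + 2184 + 1262 + 993 = 8287 billion.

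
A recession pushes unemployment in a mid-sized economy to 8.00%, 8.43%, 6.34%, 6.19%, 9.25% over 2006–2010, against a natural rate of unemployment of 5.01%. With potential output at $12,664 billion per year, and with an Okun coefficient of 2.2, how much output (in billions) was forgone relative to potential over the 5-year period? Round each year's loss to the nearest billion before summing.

$3,667 billion

Year 2006: gap = -2.2 × (8 - 5.01) = -6.578%, loss ≈ 12664 × 6.578/100 ≈ 833.
Year 2007: gap = -2.2 × (8.43 - 5.01) = -7.524%, loss ≈ 12664 × 7.524/100 ≈ 953.
Year 2008: gap = -2.2 × (6.34 - 5.01) = -2.926%, loss ≈ 12664 × 2.926/100 ≈ 371.
Year 2009: gap = -2.2 × (6.19 - 5.01) = -2.596%, loss ≈ 12664 × 2.596/100 ≈ 329.
Year 2010: gap = -2.2 × (9.25 - 5.01) = -9.328%, loss ≈ 12664 × 9.328/100 ≈ 1181.
Total lost output = 833 + 953 + 371 + 329 + 1181 = 3667 billion.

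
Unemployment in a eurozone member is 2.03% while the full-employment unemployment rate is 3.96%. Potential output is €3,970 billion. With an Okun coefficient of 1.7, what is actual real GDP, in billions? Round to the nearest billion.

Unemployment gap = 2.03 - 3.96 = -1.93 points, so the output gap is -1.7 × (-1.93) = 3.281%.
Actual GDP = 3970 × (1 + 3.281/100) = 3970 × 1.03281 ≈ 4100 billion.

€4,100 billion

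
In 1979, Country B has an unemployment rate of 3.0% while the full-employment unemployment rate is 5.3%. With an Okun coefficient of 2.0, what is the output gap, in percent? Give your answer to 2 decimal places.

The unemployment gap is 3 - 5.3 = -2.3 percentage points.
Okun's law gives an output gap of -2 × (-2.3) = 4.6%, i.e. 4.60% above potential.

4.60%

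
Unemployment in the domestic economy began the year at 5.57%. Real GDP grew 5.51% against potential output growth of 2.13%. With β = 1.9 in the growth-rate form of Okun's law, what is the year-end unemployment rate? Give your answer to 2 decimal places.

Growth-rate Okun's law: g_Y = g_Y* - β × Δu, so Δu = (g_Y* - g_Y)/β.
Δu = (2.13 - 5.51)/1.9 = -3.38/1.9 = -1.78 percentage points.
Year-end unemployment = 5.57 - 1.78 = 3.79%.

3.79%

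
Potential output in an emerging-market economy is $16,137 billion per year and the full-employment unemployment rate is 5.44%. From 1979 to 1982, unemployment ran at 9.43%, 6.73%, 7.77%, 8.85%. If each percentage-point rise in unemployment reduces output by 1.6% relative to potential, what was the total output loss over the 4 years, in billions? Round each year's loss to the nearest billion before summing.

$2,845 billion

Year 1979: gap = -1.6 × (9.43 - 5.44) = -6.384%, loss ≈ 16137 × 6.384/100 ≈ 1030.
Year 1980: gap = -1.6 × (6.73 - 5.44) = -2.064%, loss ≈ 16137 × 2.064/100 ≈ 333.
Year 1981: gap = -1.6 × (7.77 - 5.44) = -3.728%, loss ≈ 16137 × 3.728/100 ≈ 602.
Year 1982: gap = -1.6 × (8.85 - 5.44) = -5.456%, loss ≈ 16137 × 5.456/100 ≈ 880.
Total lost output = 1030 + 333 + 602 + 880 = 2845 billion.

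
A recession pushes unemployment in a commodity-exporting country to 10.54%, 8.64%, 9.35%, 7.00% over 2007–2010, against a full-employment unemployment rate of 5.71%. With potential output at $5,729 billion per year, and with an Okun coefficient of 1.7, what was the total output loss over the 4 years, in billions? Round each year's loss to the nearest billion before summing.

Year 2007: gap = -1.7 × (10.54 - 5.71) = -8.211%, loss ≈ 5729 × 8.211/100 ≈ 470.
Year 2008: gap = -1.7 × (8.64 - 5.71) = -4.981%, loss ≈ 5729 × 4.981/100 ≈ 285.
Year 2009: gap = -1.7 × (9.35 - 5.71) = -6.188%, loss ≈ 5729 × 6.188/100 ≈ 355.
Year 2010: gap = -1.7 × (7 - 5.71) = -2.193%, loss ≈ 5729 × 2.193/100 ≈ 126.
Total lost output = 470 + 285 + 355 + 126 = 1236 billion.

$1,236 billion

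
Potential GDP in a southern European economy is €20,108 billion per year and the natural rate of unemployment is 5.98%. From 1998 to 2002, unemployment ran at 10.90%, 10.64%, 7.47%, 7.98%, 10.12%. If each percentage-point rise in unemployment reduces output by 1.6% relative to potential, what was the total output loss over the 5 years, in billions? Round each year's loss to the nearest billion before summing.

Year 1998: gap = -1.6 × (10.9 - 5.98) = -7.872%, loss ≈ 20108 × 7.872/100 ≈ 1583.
Year 1999: gap = -1.6 × (10.64 - 5.98) = -7.456%, loss ≈ 20108 × 7.456/100 ≈ 1499.
Year 2000: gap = -1.6 × (7.47 - 5.98) = -2.384%, loss ≈ 20108 × 2.384/100 ≈ 479.
Year 2001: gap = -1.6 × (7.98 - 5.98) = -3.2%, loss ≈ 20108 × 3.2/100 ≈ 643.
Year 2002: gap = -1.6 × (10.12 - 5.98) = -6.624%, loss ≈ 20108 × 6.624/100 ≈ 1332.
Total lost output = 1583 + 1499 + 479 + 643 + 1332 = 5536 billion.

€5,536 billion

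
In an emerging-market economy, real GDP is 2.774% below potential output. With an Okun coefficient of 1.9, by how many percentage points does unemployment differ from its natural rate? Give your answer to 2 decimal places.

1.46 percentage points

Okun's law: output gap = -β × (u - u*), so u - u* = -(output gap)/β.
u - u* = -(-2.774)/1.9 = 1.46 percentage points.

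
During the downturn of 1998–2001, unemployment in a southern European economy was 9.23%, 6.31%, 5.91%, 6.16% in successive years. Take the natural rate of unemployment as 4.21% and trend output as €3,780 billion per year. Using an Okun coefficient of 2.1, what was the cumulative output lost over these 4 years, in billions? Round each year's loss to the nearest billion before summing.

Year 1998: gap = -2.1 × (9.23 - 4.21) = -10.542%, loss ≈ 3780 × 10.542/100 ≈ 398.
Year 1999: gap = -2.1 × (6.31 - 4.21) = -4.41%, loss ≈ 3780 × 4.41/100 ≈ 167.
Year 2000: gap = -2.1 × (5.91 - 4.21) = -3.57%, loss ≈ 3780 × 3.57/100 ≈ 135.
Year 2001: gap = -2.1 × (6.16 - 4.21) = -4.095%, loss ≈ 3780 × 4.095/100 ≈ 155.
Total lost output = 398 + 167 + 135 + 155 = 855 billion.

€855 billion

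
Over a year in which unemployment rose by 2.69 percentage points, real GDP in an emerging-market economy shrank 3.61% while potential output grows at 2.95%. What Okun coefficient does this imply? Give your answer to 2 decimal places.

Growth form: g_Y = g_Y* - β × Δu, so β = (g_Y* - g_Y)/Δu.
β = (2.95 + 3.61)/2.69 = 6.56/2.69 = 2.44.

β ≈ 2.44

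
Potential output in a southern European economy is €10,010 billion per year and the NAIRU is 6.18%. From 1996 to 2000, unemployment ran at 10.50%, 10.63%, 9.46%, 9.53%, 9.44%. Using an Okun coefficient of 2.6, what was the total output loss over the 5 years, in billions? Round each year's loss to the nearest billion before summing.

€4,856 billion

Year 1996: gap = -2.6 × (10.5 - 6.18) = -11.232%, loss ≈ 10010 × 11.232/100 ≈ 1124.
Year 1997: gap = -2.6 × (10.63 - 6.18) = -11.57%, loss ≈ 10010 × 11.57/100 ≈ 1158.
Year 1998: gap = -2.6 × (9.46 - 6.18) = -8.528%, loss ≈ 10010 × 8.528/100 ≈ 854.
Year 1999: gap = -2.6 × (9.53 - 6.18) = -8.71%, loss ≈ 10010 × 8.71/100 ≈ 872.
Year 2000: gap = -2.6 × (9.44 - 6.18) = -8.476%, loss ≈ 10010 × 8.476/100 ≈ 848.
Total lost output = 1124 + 1158 + 854 + 872 + 848 = 4856 billion.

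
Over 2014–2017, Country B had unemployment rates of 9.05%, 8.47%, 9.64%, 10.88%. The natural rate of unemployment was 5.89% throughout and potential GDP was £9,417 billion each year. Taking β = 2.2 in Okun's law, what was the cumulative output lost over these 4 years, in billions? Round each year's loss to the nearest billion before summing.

£3,001 billion

Year 2014: gap = -2.2 × (9.05 - 5.89) = -6.952%, loss ≈ 9417 × 6.952/100 ≈ 655.
Year 2015: gap = -2.2 × (8.47 - 5.89) = -5.676%, loss ≈ 9417 × 5.676/100 ≈ 535.
Year 2016: gap = -2.2 × (9.64 - 5.89) = -8.25%, loss ≈ 9417 × 8.25/100 ≈ 777.
Year 2017: gap = -2.2 × (10.88 - 5.89) = -10.978%, loss ≈ 9417 × 10.978/100 ≈ 1034.
Total lost output = 655 + 535 + 777 + 1034 = 3001 billion.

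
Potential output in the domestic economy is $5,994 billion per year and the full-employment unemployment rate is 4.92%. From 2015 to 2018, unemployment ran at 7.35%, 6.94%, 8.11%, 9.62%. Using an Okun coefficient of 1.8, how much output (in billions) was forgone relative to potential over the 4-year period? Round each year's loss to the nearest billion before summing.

Year 2015: gap = -1.8 × (7.35 - 4.92) = -4.374%, loss ≈ 5994 × 4.374/100 ≈ 262.
Year 2016: gap = -1.8 × (6.94 - 4.92) = -3.636%, loss ≈ 5994 × 3.636/100 ≈ 218.
Year 2017: gap = -1.8 × (8.11 - 4.92) = -5.742%, loss ≈ 5994 × 5.742/100 ≈ 344.
Year 2018: gap = -1.8 × (9.62 - 4.92) = -8.46%, loss ≈ 5994 × 8.46/100 ≈ 507.
Total lost output = 262 + 218 + 344 + 507 = 1331 billion.

$1,331 billion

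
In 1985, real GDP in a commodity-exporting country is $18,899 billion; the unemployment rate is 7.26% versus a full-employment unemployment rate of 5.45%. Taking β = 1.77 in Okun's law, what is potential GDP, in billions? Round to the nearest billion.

$19,525 billion

Unemployment gap = 7.26 - 5.45 = 1.81 points, so output gap = -1.77 × 1.81 = -3.2037%.
Since Y = Y* × (1 + gap/100), Y* = 18899/0.967963 ≈ 19525 billion.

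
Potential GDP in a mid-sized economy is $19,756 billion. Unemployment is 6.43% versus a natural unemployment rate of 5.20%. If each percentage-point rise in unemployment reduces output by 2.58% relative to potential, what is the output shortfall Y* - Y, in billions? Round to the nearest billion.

$627 billion

Output gap = -2.58 × (6.43 - 5.2) = -2.58 × 1.23 = -3.1734%.
Actual GDP ≈ 19756 × 0.968266 ≈ 19129 billion, so the shortfall is 19756 - 19129 = 627 billion.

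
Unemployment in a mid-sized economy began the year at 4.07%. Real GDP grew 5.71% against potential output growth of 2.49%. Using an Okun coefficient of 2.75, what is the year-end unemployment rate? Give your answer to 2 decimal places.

Growth-rate Okun's law: g_Y = g_Y* - β × Δu, so Δu = (g_Y* - g_Y)/β.
Δu = (2.49 - 5.71)/2.75 = -3.22/2.75 = -1.17 percentage points.
Year-end unemployment = 4.07 - 1.17 = 2.90%.

2.90%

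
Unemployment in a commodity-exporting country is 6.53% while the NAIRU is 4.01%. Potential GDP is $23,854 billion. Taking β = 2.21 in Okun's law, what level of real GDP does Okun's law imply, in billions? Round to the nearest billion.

$22,526 billion

Unemployment gap = 6.53 - 4.01 = 2.52 points, so the output gap is -2.21 × 2.52 = -5.5692%.
Actual GDP = 23854 × (1 - 5.5692/100) = 23854 × 0.944308 ≈ 22526 billion.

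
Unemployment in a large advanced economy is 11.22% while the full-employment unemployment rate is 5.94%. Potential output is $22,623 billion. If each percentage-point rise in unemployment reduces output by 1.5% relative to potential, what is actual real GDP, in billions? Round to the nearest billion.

Unemployment gap = 11.22 - 5.94 = 5.28 points, so the output gap is -1.5 × 5.28 = -7.92%.
Actual GDP = 22623 × (1 - 7.92/100) = 22623 × 0.9208 ≈ 20831 billion.

$20,831 billion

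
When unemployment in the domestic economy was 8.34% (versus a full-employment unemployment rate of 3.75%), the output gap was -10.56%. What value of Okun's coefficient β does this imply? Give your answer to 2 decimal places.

β ≈ 2.30

Okun's law: output gap = -β × (u - u*).
-10.56 = -β × (8.34 - 3.75) = -β × 4.59, so β = 10.56/4.59 = 2.30.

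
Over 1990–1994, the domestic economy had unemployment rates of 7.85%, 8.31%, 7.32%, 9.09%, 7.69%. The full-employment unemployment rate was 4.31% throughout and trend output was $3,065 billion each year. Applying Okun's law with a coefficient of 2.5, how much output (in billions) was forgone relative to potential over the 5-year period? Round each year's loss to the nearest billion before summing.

Year 1990: gap = -2.5 × (7.85 - 4.31) = -8.85%, loss ≈ 3065 × 8.85/100 ≈ 271.
Year 1991: gap = -2.5 × (8.31 - 4.31) = -10%, loss ≈ 3065 × 10/100 ≈ 307.
Year 1992: gap = -2.5 × (7.32 - 4.31) = -7.525%, loss ≈ 3065 × 7.525/100 ≈ 231.
Year 1993: gap = -2.5 × (9.09 - 4.31) = -11.95%, loss ≈ 3065 × 11.95/100 ≈ 366.
Year 1994: gap = -2.5 × (7.69 - 4.31) = -8.45%, loss ≈ 3065 × 8.45/100 ≈ 259.
Total lost output = 271 + 307 + 231 + 366 + 259 = 1434 billion.

$1,434 billion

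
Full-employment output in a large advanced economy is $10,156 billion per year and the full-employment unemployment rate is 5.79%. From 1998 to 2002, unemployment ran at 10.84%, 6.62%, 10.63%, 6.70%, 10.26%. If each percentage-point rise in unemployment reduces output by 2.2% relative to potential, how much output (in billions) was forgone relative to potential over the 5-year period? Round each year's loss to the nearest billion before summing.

Year 1998: gap = -2.2 × (10.84 - 5.79) = -11.11%, loss ≈ 10156 × 11.11/100 ≈ 1128.
Year 1999: gap = -2.2 × (6.62 - 5.79) = -1.826%, loss ≈ 10156 × 1.826/100 ≈ 185.
Year 2000: gap = -2.2 × (10.63 - 5.79) = -10.648%, loss ≈ 10156 × 10.648/100 ≈ 1081.
Year 2001: gap = -2.2 × (6.7 - 5.79) = -2.002%, loss ≈ 10156 × 2.002/100 ≈ 203.
Year 2002: gap = -2.2 × (10.26 - 5.79) = -9.834%, loss ≈ 10156 × 9.834/100 ≈ 999.
Total lost output = 1128 + 185 + 1081 + 203 + 999 = 3596 billion.

$3,596 billion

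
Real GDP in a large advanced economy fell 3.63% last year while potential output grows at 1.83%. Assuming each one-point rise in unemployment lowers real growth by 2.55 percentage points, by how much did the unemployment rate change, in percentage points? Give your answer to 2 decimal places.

2.14 percentage points

Growth-rate Okun's law: g_Y = g_Y* - β × Δu, so Δu = (g_Y* - g_Y)/β.
Δu = (1.83 + 3.63)/2.55 = 5.46/2.55 = 2.14 percentage points.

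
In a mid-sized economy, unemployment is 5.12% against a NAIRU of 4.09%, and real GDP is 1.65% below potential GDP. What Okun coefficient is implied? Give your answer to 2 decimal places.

Okun's law: output gap = -β × (u - u*).
-1.65 = -β × (5.12 - 4.09) = -β × 1.03, so β = 1.65/1.03 = 1.60.

β ≈ 1.60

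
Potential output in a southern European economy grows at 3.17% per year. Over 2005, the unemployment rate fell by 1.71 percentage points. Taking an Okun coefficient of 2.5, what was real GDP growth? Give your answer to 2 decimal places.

7.45%

Growth-rate Okun's law: g_Y = g_Y* - β × Δu.
g_Y = 3.17 - 2.5 × (-1.71) = 3.17 + 4.275 = 7.445%, i.e. 7.45% to 2 d.p.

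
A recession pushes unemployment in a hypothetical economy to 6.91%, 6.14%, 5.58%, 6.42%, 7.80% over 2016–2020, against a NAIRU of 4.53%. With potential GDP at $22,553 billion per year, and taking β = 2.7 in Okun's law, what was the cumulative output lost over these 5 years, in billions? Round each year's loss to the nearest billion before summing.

Year 2016: gap = -2.7 × (6.91 - 4.53) = -6.426%, loss ≈ 22553 × 6.426/100 ≈ 1449.
Year 2017: gap = -2.7 × (6.14 - 4.53) = -4.347%, loss ≈ 22553 × 4.347/100 ≈ 980.
Year 2018: gap = -2.7 × (5.58 - 4.53) = -2.835%, loss ≈ 22553 × 2.835/100 ≈ 639.
Year 2019: gap = -2.7 × (6.42 - 4.53) = -5.103%, loss ≈ 22553 × 5.103/100 ≈ 1151.
Year 2020: gap = -2.7 × (7.8 - 4.53) = -8.829%, loss ≈ 22553 × 8.829/100 ≈ 1991.
Total lost output = 1449 + 980 + 639 + 1151 + 1991 = 6210 billion.

$6,210 billion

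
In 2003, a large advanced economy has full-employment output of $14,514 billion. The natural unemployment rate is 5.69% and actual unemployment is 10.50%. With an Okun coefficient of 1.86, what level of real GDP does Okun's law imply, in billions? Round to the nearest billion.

Unemployment gap = 10.5 - 5.69 = 4.81 points, so the output gap is -1.86 × 4.81 = -8.9466%.
Actual GDP = 14514 × (1 - 8.9466/100) = 14514 × 0.910534 ≈ 13215 billion.

$13,215 billion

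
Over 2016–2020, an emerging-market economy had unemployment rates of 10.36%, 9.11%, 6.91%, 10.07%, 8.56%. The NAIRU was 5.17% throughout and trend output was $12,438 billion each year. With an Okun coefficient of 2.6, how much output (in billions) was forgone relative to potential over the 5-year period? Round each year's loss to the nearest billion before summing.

Year 2016: gap = -2.6 × (10.36 - 5.17) = -13.494%, loss ≈ 12438 × 13.494/100 ≈ 1678.
Year 2017: gap = -2.6 × (9.11 - 5.17) = -10.244%, loss ≈ 12438 × 10.244/100 ≈ 1274.
Year 2018: gap = -2.6 × (6.91 - 5.17) = -4.524%, loss ≈ 12438 × 4.524/100 ≈ 563.
Year 2019: gap = -2.6 × (10.07 - 5.17) = -12.74%, loss ≈ 12438 × 12.74/100 ≈ 1585.
Year 2020: gap = -2.6 × (8.56 - 5.17) = -8.814%, loss ≈ 12438 × 8.814/100 ≈ 1096.
Total lost output = 1678 + 1274 + 563 + 1585 + 1096 = 6196 billion.

$6,196 billion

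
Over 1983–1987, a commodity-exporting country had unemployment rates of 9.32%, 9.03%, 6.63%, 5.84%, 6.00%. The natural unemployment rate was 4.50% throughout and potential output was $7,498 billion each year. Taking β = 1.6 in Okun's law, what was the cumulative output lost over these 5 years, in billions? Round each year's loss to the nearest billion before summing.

$1,718 billion

Year 1983: gap = -1.6 × (9.32 - 4.5) = -7.712%, loss ≈ 7498 × 7.712/100 ≈ 578.
Year 1984: gap = -1.6 × (9.03 - 4.5) = -7.248%, loss ≈ 7498 × 7.248/100 ≈ 543.
Year 1985: gap = -1.6 × (6.63 - 4.5) = -3.408%, loss ≈ 7498 × 3.408/100 ≈ 256.
Year 1986: gap = -1.6 × (5.84 - 4.5) = -2.144%, loss ≈ 7498 × 2.144/100 ≈ 161.
Year 1987: gap = -1.6 × (6 - 4.5) = -2.4%, loss ≈ 7498 × 2.4/100 ≈ 180.
Total lost output = 578 + 543 + 256 + 161 + 180 = 1718 billion.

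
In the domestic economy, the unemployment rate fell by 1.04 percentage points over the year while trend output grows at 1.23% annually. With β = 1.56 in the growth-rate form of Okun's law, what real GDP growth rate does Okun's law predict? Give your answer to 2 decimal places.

2.85%

Growth-rate Okun's law: g_Y = g_Y* - β × Δu.
g_Y = 1.23 - 1.56 × (-1.04) = 1.23 + 1.6224 = 2.8524%, i.e. 2.85% to 2 d.p.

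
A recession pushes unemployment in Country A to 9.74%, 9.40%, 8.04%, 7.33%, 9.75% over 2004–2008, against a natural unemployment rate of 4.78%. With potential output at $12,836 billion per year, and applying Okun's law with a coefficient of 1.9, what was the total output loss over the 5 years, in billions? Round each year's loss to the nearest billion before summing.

Year 2004: gap = -1.9 × (9.74 - 4.78) = -9.424%, loss ≈ 12836 × 9.424/100 ≈ 1210.
Year 2005: gap = -1.9 × (9.4 - 4.78) = -8.778%, loss ≈ 12836 × 8.778/100 ≈ 1127.
Year 2006: gap = -1.9 × (8.04 - 4.78) = -6.194%, loss ≈ 12836 × 6.194/100 ≈ 795.
Year 2007: gap = -1.9 × (7.33 - 4.78) = -4.845%, loss ≈ 12836 × 4.845/100 ≈ 622.
Year 2008: gap = -1.9 × (9.75 - 4.78) = -9.443%, loss ≈ 12836 × 9.443/100 ≈ 1212.
Total lost output = 1210 + 1127 + 795 + 622 + 1212 = 4966 billion.

$4,966 billion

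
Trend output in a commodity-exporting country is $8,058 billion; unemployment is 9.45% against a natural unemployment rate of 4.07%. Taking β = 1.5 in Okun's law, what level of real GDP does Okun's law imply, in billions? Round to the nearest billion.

$7,408 billion

Unemployment gap = 9.45 - 4.07 = 5.38 points, so the output gap is -1.5 × 5.38 = -8.07%.
Actual GDP = 8058 × (1 - 8.07/100) = 8058 × 0.9193 ≈ 7408 billion.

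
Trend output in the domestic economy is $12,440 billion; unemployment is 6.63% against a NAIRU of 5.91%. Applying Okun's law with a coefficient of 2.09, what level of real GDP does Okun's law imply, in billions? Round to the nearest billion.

$12,253 billion

Unemployment gap = 6.63 - 5.91 = 0.72 points, so the output gap is -2.09 × 0.72 = -1.5048%.
Actual GDP = 12440 × (1 - 1.5048/100) = 12440 × 0.984952 ≈ 12253 billion.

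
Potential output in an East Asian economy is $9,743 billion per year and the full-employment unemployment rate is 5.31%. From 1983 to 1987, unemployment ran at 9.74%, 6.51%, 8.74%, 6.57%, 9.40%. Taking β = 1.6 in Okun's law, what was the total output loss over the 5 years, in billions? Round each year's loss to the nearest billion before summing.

$2,247 billion

Year 1983: gap = -1.6 × (9.74 - 5.31) = -7.088%, loss ≈ 9743 × 7.088/100 ≈ 691.
Year 1984: gap = -1.6 × (6.51 - 5.31) = -1.92%, loss ≈ 9743 × 1.92/100 ≈ 187.
Year 1985: gap = -1.6 × (8.74 - 5.31) = -5.488%, loss ≈ 9743 × 5.488/100 ≈ 535.
Year 1986: gap = -1.6 × (6.57 - 5.31) = -2.016%, loss ≈ 9743 × 2.016/100 ≈ 196.
Year 1987: gap = -1.6 × (9.4 - 5.31) = -6.544%, loss ≈ 9743 × 6.544/100 ≈ 638.
Total lost output = 691 + 187 + 535 + 196 + 638 = 2247 billion.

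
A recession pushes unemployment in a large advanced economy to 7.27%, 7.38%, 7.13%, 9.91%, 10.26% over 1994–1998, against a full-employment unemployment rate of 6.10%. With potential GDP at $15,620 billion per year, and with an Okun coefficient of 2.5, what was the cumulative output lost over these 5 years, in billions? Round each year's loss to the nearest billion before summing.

Year 1994: gap = -2.5 × (7.27 - 6.1) = -2.925%, loss ≈ 15620 × 2.925/100 ≈ 457.
Year 1995: gap = -2.5 × (7.38 - 6.1) = -3.2%, loss ≈ 15620 × 3.2/100 ≈ 500.
Year 1996: gap = -2.5 × (7.13 - 6.1) = -2.575%, loss ≈ 15620 × 2.575/100 ≈ 402.
Year 1997: gap = -2.5 × (9.91 - 6.1) = -9.525%, loss ≈ 15620 × 9.525/100 ≈ 1488.
Year 1998: gap = -2.5 × (10.26 - 6.1) = -10.4%, loss ≈ 15620 × 10.4/100 ≈ 1624.
Total lost output = 457 + 500 + 402 + 1488 + 1624 = 4471 billion.

$4,471 billion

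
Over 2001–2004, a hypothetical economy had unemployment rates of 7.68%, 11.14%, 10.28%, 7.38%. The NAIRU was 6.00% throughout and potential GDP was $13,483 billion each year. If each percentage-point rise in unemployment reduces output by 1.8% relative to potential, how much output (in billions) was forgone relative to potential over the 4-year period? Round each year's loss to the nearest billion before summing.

$3,029 billion

Year 2001: gap = -1.8 × (7.68 - 6) = -3.024%, loss ≈ 13483 × 3.024/100 ≈ 408.
Year 2002: gap = -1.8 × (11.14 - 6) = -9.252%, loss ≈ 13483 × 9.252/100 ≈ 1247.
Year 2003: gap = -1.8 × (10.28 - 6) = -7.704%, loss ≈ 13483 × 7.704/100 ≈ 1039.
Year 2004: gap = -1.8 × (7.38 - 6) = -2.484%, loss ≈ 13483 × 2.484/100 ≈ 335.
Total lost output = 408 + 1247 + 1039 + 335 = 3029 billion.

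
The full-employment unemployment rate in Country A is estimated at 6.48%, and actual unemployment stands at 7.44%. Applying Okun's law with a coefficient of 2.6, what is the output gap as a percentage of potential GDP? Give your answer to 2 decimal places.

-2.50%

The unemployment gap is 7.44 - 6.48 = 0.96 percentage points.
Okun's law gives an output gap of -2.6 × 0.96 = -2.496%, i.e. 2.50% below potential.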